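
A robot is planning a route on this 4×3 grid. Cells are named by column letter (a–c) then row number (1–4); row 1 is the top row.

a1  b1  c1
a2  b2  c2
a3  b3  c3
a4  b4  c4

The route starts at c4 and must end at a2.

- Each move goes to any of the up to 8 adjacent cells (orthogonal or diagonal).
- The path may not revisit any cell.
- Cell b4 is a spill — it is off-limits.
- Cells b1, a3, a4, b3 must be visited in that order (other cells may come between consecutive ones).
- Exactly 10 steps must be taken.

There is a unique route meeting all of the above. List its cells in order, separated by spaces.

The waypoints must appear in the order b1, a3, a4, b3, with no cell reused.
Route from c4: up 3 to c1, left 2 to a1, down-right 1 to b2, down-left 1 to a3, down 1 to a4, up-right 1 to b3, up-left 1 to a2 — 10 moves in all.
Check: order respected (b1 at step 4, a3 at step 7, a4 at step 8, b3 at step 9); 10 moves as required.

c4 c3 c2 c1 b1 a1 b2 a3 a4 b3 a2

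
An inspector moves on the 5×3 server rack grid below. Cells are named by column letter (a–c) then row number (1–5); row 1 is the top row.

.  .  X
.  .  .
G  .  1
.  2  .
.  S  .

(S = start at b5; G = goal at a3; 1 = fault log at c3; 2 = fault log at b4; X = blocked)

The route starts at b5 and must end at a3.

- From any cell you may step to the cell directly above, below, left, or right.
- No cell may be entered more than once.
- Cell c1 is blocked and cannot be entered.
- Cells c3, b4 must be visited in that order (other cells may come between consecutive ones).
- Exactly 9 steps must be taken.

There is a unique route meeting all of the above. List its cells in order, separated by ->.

The waypoints must appear in the order c3, b4, with no cell reused.
Route from b5: right 1 to c5, up 3 to c2, left 1 to b2, down 2 to b4, left 1 to a4, up 1 to a3 — 9 moves in all.
Check: order respected (1 at step 3, 2 at step 7); 9 moves as required.

b5 -> c5 -> c4 -> c3 -> c2 -> b2 -> b3 -> b4 -> a4 -> a3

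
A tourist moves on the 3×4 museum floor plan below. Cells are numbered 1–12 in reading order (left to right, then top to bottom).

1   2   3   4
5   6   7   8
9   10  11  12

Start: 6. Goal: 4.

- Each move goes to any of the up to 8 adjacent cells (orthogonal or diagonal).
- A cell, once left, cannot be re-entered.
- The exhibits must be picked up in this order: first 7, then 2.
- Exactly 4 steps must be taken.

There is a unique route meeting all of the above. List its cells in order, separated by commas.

6, 7, 2, 3, 4

The waypoints must appear in the order 7, 2, with no cell reused.
Route from 6: right to 7, up-left to 2, 2× right (reaching 4) — 4 moves in all.
Check: order respected (7 at step 1, 2 at step 2); 4 moves as required.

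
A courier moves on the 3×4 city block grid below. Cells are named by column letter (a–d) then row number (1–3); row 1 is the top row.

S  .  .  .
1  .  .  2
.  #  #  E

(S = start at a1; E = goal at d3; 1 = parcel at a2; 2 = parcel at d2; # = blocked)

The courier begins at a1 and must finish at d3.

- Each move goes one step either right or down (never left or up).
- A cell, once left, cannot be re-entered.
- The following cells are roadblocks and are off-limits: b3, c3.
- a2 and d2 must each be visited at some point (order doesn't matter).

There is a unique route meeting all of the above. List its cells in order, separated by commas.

Moves only go right or down, so the column and row indices never decrease.
Route from a1: down to a2, 3× right (reaching d2), down to d3 — 5 moves in all.
Check: all required cells visited.

a1, a2, b2, c2, d2, d3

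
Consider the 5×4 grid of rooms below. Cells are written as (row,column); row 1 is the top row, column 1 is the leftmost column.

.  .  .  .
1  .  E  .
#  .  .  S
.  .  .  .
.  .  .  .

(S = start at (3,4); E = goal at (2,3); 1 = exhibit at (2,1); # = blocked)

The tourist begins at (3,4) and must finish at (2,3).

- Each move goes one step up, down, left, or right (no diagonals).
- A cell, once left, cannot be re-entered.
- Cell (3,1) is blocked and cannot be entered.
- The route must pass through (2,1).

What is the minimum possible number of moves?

8

Any route passes through (2,1) somewhere between (3,4) and (2,3). Summing Manhattan distances along the two legs ((3,4) → (2,1) → (2,3)) gives a lower bound of 4 + 2 = 6 moves.
The shortest route satisfying every rule uses 8 moves: (3,4) → (2,4) → (1,4) → (1,3) → (1,2) → (1,1) → (2,1) → (2,2) → (2,3).
The bound of 6 isn't tight here; checking systematically, no route of length 6 through 7 satisfies every constraint, so 8 is the minimum.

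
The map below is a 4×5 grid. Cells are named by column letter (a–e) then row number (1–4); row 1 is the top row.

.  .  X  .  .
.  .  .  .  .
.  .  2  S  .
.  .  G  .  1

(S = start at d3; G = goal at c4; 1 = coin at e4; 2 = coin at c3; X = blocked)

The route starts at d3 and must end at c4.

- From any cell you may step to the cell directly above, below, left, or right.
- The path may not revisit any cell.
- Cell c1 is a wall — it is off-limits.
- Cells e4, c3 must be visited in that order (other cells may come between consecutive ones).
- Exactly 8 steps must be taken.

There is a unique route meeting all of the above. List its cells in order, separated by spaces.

The waypoints must appear in the order e4, c3, with no cell reused.
Route from d3: down 1 to d4, right 1 to e4, up 2 to e2, left 2 to c2, down 2 to c4 — 8 moves in all.
Check: order respected (1 at step 2, 2 at step 7); 8 moves as required.

d3 d4 e4 e3 e2 d2 c2 c3 c4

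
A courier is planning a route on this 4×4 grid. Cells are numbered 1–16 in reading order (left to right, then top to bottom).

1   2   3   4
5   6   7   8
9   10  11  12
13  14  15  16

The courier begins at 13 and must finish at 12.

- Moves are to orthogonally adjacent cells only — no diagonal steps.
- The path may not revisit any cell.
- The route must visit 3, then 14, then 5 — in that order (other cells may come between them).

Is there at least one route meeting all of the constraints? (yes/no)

no

Ignoring the required order, 42 revisit-free routes from 13 to 12 pass through all of 3, 14, and 5; the waypoint orders that occur are 14 → 5 → 3 (32); 5 → 3 → 14 (8); 5 → 14 → 3 (2) — never 3 → 14 → 5.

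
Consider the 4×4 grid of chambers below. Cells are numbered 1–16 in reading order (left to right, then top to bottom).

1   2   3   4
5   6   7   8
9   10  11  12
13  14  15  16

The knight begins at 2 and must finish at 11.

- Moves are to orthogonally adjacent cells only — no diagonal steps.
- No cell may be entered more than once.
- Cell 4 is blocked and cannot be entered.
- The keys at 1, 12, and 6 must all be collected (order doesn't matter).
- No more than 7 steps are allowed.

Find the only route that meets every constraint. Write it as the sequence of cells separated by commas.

The budget equals the shortest possible length, so every move has to be on a shortest route through the required cells.
Route from 2: left to 1, down to 5, 3× right (reaching 8), down to 12, left to 11 — 7 moves in all.
Check: all required cells visited; 7 ≤ 7 moves.

2, 1, 5, 6, 7, 8, 12, 11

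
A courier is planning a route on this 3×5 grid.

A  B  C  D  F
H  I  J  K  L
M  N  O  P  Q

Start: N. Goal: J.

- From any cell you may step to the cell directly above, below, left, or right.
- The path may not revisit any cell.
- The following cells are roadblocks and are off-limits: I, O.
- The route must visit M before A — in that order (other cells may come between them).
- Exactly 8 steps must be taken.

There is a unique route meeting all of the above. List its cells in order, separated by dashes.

The waypoints must appear in the order M, A, with no cell reused.
Route from N: left to M, 2× up (reaching A), 3× right (reaching D), down to K, left to J — 8 moves in all.
Check: order respected (M at step 1, A at step 3); 8 moves as required.

N - M - H - A - B - C - D - K - J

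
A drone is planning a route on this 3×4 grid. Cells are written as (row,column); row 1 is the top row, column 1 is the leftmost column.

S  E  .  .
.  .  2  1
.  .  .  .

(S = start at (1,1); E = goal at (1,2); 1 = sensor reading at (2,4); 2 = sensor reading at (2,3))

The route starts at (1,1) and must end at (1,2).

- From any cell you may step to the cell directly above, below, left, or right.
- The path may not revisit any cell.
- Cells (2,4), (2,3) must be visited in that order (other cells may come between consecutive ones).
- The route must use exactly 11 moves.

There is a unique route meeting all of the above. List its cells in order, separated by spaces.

The waypoints must appear in the order (2,4), (2,3), with no cell reused.
Route from (1,1): 2× down (reaching (3,1)), 3× right (reaching (3,4)), 2× up (reaching (1,4)), left to (1,3), down to (2,3), left to (2,2), up to (1,2) — 11 moves in all.
Check: order respected (1 at step 6, 2 at step 9); 11 moves as required.

(1,1) (2,1) (3,1) (3,2) (3,3) (3,4) (2,4) (1,4) (1,3) (2,3) (2,2) (1,2)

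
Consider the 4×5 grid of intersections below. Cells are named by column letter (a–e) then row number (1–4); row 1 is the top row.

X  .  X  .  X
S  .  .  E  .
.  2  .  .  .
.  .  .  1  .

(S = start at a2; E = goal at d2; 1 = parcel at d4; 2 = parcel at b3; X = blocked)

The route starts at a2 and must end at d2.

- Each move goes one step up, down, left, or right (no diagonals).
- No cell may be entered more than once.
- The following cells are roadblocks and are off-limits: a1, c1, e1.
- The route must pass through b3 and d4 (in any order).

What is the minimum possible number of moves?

Any route passes through b3 and d4 in some order between a2 and d2. Summing Manhattan distances along each leg and taking the cheapest ordering (a2 → b3 → d4 → d2) gives a lower bound of 2 + 3 + 2 = 7 moves.
A route of 7 moves achieves this: a2 → a3 → b3 → b4 → c4 → d4 → d3 → d2.
Since 7 matches the lower bound, it is optimal.

7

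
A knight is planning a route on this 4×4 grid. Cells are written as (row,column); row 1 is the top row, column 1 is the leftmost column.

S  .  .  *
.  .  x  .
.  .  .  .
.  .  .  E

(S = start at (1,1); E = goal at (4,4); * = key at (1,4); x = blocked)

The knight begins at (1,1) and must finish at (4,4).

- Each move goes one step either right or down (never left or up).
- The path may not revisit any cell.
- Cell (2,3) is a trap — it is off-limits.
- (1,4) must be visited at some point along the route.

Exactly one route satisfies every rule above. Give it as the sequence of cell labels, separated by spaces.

(1,1) (1,2) (1,3) (1,4) (2,4) (3,4) (4,4)

Moves only go right or down, so the column and row indices never decrease.
Route from (1,1): right 3 to (1,4), down 3 to (4,4) — 6 moves in all.
Check: all required cells visited.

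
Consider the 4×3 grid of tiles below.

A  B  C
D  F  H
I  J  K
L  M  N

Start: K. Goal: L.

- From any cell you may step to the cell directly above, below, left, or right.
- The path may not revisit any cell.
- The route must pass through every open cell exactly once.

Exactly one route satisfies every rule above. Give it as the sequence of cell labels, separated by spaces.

Need to visit all 12 open cells exactly once, starting at K and ending at L.
Cell A has only two open neighbours (D and B), so the path must pass straight through it: one of those is the cell it's entered from and the other is where it exits.
Route from K: down 1 to N, left 1 to M, up 2 to F, right 1 to H, up 1 to C, left 2 to A, down 3 to L — 11 moves in all.
Check: all 12 open cells covered.

K N M J F H C B A D I L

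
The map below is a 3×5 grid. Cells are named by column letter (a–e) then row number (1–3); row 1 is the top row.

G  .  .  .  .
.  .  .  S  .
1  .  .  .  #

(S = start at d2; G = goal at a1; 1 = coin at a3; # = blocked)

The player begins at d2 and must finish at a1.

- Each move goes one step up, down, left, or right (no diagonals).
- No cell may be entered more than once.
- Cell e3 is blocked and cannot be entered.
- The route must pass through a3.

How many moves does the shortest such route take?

6

Any route passes through a3 somewhere between d2 and a1. Summing Manhattan distances along the two legs (d2 → a3 → a1) gives a lower bound of 4 + 2 = 6 moves.
A route of 6 moves achieves this: d2 → d3 → c3 → b3 → a3 → a2 → a1.
Since 6 matches the lower bound, it is optimal.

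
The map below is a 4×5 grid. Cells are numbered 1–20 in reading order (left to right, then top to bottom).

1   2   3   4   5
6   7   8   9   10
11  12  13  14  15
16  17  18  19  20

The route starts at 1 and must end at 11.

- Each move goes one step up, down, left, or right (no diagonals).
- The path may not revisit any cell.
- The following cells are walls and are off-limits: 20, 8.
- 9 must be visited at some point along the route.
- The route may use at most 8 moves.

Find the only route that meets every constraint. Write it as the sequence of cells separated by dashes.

1 - 2 - 3 - 4 - 9 - 14 - 13 - 12 - 11

The 8-move cap with required stops at 9 leaves no slack for detours.
Route from 1: 3× right (reaching 4), 2× down (reaching 14), 3× left (reaching 11) — 8 moves in all.
Check: all required cells visited; 8 ≤ 8 moves.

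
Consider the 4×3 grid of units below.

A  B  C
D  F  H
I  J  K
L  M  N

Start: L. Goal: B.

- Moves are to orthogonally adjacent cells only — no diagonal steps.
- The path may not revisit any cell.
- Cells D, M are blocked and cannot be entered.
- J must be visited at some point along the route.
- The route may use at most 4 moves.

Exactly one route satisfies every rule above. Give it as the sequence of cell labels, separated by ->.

The budget equals the shortest possible length, so every move has to be on a shortest route through the required cells.
Route from L: up 1 to I, right 1 to J, up 2 to B — 4 moves in all.
Check: all required cells visited; 4 ≤ 4 moves.

L -> I -> J -> F -> B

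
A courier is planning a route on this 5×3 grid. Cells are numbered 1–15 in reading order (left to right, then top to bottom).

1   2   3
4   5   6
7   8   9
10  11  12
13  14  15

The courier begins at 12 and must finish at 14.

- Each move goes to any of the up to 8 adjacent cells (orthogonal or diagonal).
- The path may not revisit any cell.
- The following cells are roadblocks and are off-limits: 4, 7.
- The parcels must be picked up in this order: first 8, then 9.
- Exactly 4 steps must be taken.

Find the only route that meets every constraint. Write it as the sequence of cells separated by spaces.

The waypoints must appear in the order 8, 9, with no cell reused.
Route from 12: up-left to 8, right to 9, down-left to 11, down to 14 — 4 moves in all.
Check: order respected (8 at step 1, 9 at step 2); 4 moves as required.

12 8 9 11 14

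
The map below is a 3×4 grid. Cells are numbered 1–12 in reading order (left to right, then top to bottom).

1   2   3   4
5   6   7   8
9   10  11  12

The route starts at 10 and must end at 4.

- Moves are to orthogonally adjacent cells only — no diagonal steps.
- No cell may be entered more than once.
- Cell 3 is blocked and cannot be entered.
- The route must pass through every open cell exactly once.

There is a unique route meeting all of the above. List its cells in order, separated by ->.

10 -> 9 -> 5 -> 1 -> 2 -> 6 -> 7 -> 11 -> 12 -> 8 -> 4

Need to visit all 11 open cells exactly once, starting at 10 and ending at 4.
Cell 9 has only two open neighbours (5 and 10), so the path must pass straight through it: one of those is the cell it's entered from and the other is where it exits.
Route from 10: left to 9, 2× up (reaching 1), right to 2, down to 6, right to 7, down to 11, right to 12, 2× up (reaching 4) — 10 moves in all.
Check: all 11 open cells covered.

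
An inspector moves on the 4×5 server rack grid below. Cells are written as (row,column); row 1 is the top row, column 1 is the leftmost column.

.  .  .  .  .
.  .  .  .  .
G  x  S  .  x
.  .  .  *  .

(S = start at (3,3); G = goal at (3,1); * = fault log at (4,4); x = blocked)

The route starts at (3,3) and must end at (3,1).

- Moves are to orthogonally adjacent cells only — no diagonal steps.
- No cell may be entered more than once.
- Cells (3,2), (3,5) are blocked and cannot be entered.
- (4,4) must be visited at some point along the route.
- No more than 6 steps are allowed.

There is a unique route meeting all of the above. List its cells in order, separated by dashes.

The 6-move cap with required stops at (4,4) leaves no slack for detours.
Route from (3,3): right to (3,4), down to (4,4), 3× left (reaching (4,1)), up to (3,1) — 6 moves in all.
Check: all required cells visited; 6 ≤ 6 moves.

(3,3) - (3,4) - (4,4) - (4,3) - (4,2) - (4,1) - (3,1)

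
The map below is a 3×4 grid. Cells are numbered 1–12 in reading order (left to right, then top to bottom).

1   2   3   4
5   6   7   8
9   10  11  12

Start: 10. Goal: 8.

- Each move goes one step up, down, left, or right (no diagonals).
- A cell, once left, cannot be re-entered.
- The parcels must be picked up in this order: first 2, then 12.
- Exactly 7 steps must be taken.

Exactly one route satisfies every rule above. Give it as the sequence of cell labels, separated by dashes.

10 - 6 - 2 - 3 - 7 - 11 - 12 - 8

The waypoints must appear in the order 2, 12, with no cell reused.
Route from 10: 2× up (reaching 2), right to 3, 2× down (reaching 11), right to 12, up to 8 — 7 moves in all.
Check: order respected (2 at step 2, 12 at step 6); 7 moves as required.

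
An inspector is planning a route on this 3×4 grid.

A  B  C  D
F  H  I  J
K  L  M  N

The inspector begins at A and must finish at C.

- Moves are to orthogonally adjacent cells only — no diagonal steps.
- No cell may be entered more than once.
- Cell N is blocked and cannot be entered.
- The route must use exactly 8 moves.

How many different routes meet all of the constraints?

6

Need simple routes of exactly 8 moves from A to C (Manhattan distance 2, so 3 moves are spent on a detour and 3 undoing it).
Enumerating: A F K L H I J D C | A F K L M I H B C | A F K L M I J D C | A F H L M I J D C | A B H L M I J D C | A B H F K L M I C.
That gives 6 routes.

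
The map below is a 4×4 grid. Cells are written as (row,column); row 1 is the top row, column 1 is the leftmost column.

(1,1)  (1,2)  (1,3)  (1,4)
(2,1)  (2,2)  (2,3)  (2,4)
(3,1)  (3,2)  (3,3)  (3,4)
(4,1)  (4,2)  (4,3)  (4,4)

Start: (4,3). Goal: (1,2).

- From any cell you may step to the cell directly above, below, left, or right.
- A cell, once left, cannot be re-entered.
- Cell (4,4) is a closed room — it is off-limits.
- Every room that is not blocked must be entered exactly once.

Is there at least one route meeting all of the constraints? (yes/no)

yes

One route that works: (4,3) → (3,3) → (3,4) → (2,4) → (1,4) → (1,3) → (2,3) → (2,2) → (3,2) → (4,2) → (4,1) → (3,1) → (2,1) → (1,1) → (1,2).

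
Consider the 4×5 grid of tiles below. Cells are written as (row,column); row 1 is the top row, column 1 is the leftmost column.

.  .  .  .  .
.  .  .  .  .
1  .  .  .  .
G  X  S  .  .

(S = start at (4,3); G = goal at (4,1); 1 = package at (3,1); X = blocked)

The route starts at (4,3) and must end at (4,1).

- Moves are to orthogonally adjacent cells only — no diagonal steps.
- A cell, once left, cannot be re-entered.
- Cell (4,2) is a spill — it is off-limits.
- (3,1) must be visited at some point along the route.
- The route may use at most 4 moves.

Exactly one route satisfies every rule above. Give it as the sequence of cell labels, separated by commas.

(4,3), (3,3), (3,2), (3,1), (4,1)

Any route must reach (3,1) and still end at (4,1) within 4 moves, so the order of the required stops is forced.
Route from (4,3): up to (3,3), 2× left (reaching (3,1)), down to (4,1) — 4 moves in all.
Check: all required cells visited; 4 ≤ 4 moves.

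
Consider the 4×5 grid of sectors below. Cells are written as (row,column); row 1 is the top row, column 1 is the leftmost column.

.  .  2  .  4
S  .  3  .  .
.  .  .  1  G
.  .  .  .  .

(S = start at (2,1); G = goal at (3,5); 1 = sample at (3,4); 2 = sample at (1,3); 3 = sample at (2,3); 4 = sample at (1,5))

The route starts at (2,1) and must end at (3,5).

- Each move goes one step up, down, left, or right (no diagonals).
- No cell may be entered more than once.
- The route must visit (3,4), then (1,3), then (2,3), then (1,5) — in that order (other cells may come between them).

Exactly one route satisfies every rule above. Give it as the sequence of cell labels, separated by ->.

The waypoints must appear in the order (3,4), (1,3), (2,3), (1,5), with no cell reused.
Route from (2,1): down 2 to (4,1), right 3 to (4,4), up 1 to (3,4), left 2 to (3,2), up 2 to (1,2), right 1 to (1,3), down 1 to (2,3), right 1 to (2,4), up 1 to (1,4), right 1 to (1,5), down 2 to (3,5) — 17 moves in all.
Check: order respected (1 at step 6, 2 at step 11, 3 at step 12, 4 at step 15).

(2,1) -> (3,1) -> (4,1) -> (4,2) -> (4,3) -> (4,4) -> (3,4) -> (3,3) -> (3,2) -> (2,2) -> (1,2) -> (1,3) -> (2,3) -> (2,4) -> (1,4) -> (1,5) -> (2,5) -> (3,5)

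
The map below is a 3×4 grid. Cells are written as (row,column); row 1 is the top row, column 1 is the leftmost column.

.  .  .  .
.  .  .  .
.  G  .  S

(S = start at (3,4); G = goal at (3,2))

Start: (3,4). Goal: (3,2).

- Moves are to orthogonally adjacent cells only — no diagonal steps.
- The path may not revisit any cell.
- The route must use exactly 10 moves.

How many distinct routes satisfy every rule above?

5

Need simple routes of exactly 10 moves from (3,4) to (3,2) (Manhattan distance 2, so 4 moves are spent on a detour and 4 undoing it).
Enumerating: (3,4) (2,4) (1,4) (1,3) (2,3) (2,2) (1,2) (1,1) (2,1) (3,1) (3,2) | (3,4) (2,4) (1,4) (1,3) (1,2) (1,1) (2,1) (2,2) (2,3) (3,3) (3,2) | (3,4) (3,3) (2,3) (2,4) (1,4) (1,3) (1,2) (2,2) (2,1) (3,1) (3,2) | (3,4) (3,3) (2,3) (2,4) (1,4) (1,3) (1,2) (1,1) (2,1) (3,1) (3,2) | (3,4) (3,3) (2,3) (2,4) (1,4) (1,3) (1,2) (1,1) (2,1) (2,2) (3,2).
That gives 5 routes.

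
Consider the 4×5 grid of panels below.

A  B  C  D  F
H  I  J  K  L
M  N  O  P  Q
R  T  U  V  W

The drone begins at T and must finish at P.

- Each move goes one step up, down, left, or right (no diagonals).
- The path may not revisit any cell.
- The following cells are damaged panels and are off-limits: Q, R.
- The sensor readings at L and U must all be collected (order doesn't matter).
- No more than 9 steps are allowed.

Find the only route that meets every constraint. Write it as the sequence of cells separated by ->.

The 9-move cap with required stops at L, U leaves no slack for detours.
Route from T: right 1 to U, up 3 to C, right 2 to F, down 1 to L, left 1 to K, down 1 to P — 9 moves in all.
Check: all required cells visited; 9 ≤ 9 moves.

T -> U -> O -> J -> C -> D -> F -> L -> K -> P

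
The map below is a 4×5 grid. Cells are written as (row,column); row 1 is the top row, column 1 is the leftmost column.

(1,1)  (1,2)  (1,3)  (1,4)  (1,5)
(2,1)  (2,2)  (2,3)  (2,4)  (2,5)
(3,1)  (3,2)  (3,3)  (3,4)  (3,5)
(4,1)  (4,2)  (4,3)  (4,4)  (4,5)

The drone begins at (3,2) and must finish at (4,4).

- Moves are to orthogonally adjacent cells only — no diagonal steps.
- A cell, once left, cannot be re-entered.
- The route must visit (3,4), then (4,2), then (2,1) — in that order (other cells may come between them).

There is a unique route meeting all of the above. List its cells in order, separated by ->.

(3,2) -> (2,2) -> (2,3) -> (2,4) -> (3,4) -> (3,3) -> (4,3) -> (4,2) -> (4,1) -> (3,1) -> (2,1) -> (1,1) -> (1,2) -> (1,3) -> (1,4) -> (1,5) -> (2,5) -> (3,5) -> (4,5) -> (4,4)

The waypoints must appear in the order (3,4), (4,2), (2,1), with no cell reused.
Route from (3,2): up 1 to (2,2), right 2 to (2,4), down 1 to (3,4), left 1 to (3,3), down 1 to (4,3), left 2 to (4,1), up 3 to (1,1), right 4 to (1,5), down 3 to (4,5), left 1 to (4,4) — 19 moves in all.
Check: order respected ((3,4) at step 4, (4,2) at step 7, (2,1) at step 10).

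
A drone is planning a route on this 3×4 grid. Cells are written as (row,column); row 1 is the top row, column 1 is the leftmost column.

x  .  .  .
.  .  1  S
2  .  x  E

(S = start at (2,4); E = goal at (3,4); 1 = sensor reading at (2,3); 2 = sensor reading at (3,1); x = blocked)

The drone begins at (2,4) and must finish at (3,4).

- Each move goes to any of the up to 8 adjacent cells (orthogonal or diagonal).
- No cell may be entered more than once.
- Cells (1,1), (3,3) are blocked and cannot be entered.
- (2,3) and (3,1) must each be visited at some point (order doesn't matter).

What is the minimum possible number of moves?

Any route passes through (2,3) and (3,1) in some order between (2,4) and (3,4). Summing Chebyshev distances along each leg and taking the cheapest ordering ((2,4) → (2,3) → (3,1) → (3,4)) gives a lower bound of 1 + 2 + 3 = 6 moves.
A route of 6 moves achieves this: (2,4) → (1,3) → (2,2) → (3,1) → (3,2) → (2,3) → (3,4).
Since 6 matches the lower bound, it is optimal.

6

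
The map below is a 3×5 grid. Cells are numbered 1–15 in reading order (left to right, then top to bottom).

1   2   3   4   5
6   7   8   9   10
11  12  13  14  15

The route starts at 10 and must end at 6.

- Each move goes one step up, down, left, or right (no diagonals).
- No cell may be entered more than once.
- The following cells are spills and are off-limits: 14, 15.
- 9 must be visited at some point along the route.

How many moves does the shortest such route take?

4

Any route passes through 9 somewhere between 10 and 6. Summing Manhattan distances along the two legs (10 → 9 → 6) gives a lower bound of 1 + 3 = 4 moves.
A route of 4 moves achieves this: 10 → 9 → 8 → 7 → 6.
Since 4 matches the lower bound, it is optimal.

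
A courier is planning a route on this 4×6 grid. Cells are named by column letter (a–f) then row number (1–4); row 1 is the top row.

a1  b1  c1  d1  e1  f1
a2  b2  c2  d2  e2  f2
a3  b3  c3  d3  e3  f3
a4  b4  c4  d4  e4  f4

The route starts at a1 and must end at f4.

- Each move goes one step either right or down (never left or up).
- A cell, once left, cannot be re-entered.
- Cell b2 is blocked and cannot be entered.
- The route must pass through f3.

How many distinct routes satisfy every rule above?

A right/down-only route from a1 to f4 makes exactly 3 down-moves and 5 right-moves in some order.
With no other constraints that would be C(8,3) = 56 routes.
Split at f3 and multiply the segment counts (each segment already excludes blocked cells): a1→f3: 11; f3→f4: 1; product = 11.
That gives 11 routes.

11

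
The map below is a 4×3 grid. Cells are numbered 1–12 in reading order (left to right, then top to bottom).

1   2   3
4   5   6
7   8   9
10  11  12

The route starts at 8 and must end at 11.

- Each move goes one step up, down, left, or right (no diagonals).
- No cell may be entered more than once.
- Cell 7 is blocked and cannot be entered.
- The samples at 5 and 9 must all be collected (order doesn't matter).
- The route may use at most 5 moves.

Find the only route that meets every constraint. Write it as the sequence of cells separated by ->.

The 5-move cap with required stops at 5, 9 leaves no slack for detours.
Route from 8: up to 5, right to 6, 2× down (reaching 12), left to 11 — 5 moves in all.
Check: all required cells visited; 5 ≤ 5 moves.

8 -> 5 -> 6 -> 9 -> 12 -> 11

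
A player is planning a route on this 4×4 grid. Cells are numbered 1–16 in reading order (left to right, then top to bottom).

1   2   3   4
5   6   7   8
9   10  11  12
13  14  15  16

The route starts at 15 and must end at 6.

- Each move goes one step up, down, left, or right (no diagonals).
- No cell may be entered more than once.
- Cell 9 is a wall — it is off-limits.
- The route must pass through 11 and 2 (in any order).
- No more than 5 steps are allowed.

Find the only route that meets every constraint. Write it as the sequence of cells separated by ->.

15 -> 11 -> 7 -> 3 -> 2 -> 6

Any route must reach 11 and 2 and still end at 6 within 5 moves, so the order of the required stops is forced.
Route from 15: up 3 to 3, left 1 to 2, down 1 to 6 — 5 moves in all.
Check: all required cells visited; 5 ≤ 5 moves.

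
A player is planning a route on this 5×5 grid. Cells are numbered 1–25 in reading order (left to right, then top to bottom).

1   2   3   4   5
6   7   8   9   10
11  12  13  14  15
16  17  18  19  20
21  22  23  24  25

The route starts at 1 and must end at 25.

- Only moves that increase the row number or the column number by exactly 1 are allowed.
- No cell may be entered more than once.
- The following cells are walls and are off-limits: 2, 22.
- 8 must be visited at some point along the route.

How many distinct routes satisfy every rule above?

A right/down-only route from 1 to 25 makes exactly 4 down-moves and 4 right-moves in some order.
With no other constraints that would be C(8,4) = 70 routes.
Split at 8 and multiply the segment counts (each segment already excludes blocked cells): 1→8: 1; 8→25: 10; product = 10.
That gives 10 routes.

10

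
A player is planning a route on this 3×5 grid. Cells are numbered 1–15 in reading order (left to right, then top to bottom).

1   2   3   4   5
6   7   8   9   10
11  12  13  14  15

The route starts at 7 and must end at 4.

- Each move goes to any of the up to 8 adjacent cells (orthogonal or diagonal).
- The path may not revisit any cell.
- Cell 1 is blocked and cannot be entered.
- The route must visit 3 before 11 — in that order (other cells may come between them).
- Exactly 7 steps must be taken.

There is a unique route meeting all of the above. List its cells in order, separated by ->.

7 -> 3 -> 2 -> 6 -> 11 -> 12 -> 8 -> 4

The waypoints must appear in the order 3, 11, with no cell reused.
Route from 7: up-right 1 to 3, left 1 to 2, down-left 1 to 6, down 1 to 11, right 1 to 12, up-right 2 to 4 — 7 moves in all.
Check: order respected (3 at step 1, 11 at step 4); 7 moves as required.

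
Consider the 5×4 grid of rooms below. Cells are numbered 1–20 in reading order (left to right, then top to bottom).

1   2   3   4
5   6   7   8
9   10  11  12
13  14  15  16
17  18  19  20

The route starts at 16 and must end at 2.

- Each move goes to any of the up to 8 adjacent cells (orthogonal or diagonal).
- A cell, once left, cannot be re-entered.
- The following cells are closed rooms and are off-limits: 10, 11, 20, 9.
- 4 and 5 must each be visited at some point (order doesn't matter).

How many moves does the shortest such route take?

7

Any route passes through 4 and 5 in some order between 16 and 2. Summing Chebyshev distances along each leg and taking the cheapest ordering (16 → 4 → 5 → 2) gives a lower bound of 3 + 3 + 1 = 7 moves.
A route of 7 moves achieves this: 16 → 12 → 7 → 4 → 3 → 6 → 5 → 2.
Since 7 matches the lower bound, it is optimal.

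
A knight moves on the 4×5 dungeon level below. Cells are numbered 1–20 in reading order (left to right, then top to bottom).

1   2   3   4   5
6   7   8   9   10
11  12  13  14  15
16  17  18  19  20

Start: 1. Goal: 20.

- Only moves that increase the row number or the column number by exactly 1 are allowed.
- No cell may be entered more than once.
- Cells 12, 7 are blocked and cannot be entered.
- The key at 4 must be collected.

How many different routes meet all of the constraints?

4

A right/down-only route from 1 to 20 makes exactly 3 down-moves and 4 right-moves in some order.
With no other constraints that would be C(7,3) = 35 routes.
Split at 4 and multiply the segment counts (each segment already excludes blocked cells): 1→4: 1; 4→20: 4; product = 4.
That gives 4 routes.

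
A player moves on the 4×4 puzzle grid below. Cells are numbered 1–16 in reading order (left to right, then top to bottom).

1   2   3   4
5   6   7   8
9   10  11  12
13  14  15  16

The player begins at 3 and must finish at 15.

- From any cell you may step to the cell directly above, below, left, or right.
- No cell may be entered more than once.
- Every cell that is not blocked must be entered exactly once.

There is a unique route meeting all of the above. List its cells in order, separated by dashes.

Need to visit all 16 open cells exactly once, starting at 3 and ending at 15.
Cell 4 has only two open neighbours (8 and 3), so the path must pass straight through it: one of those is the cell it's entered from and the other is where it exits.
Route from 3: right to 4, down to 8, 2× left (reaching 6), up to 2, left to 1, 3× down (reaching 13), right to 14, up to 10, 2× right (reaching 12), down to 16, left to 15 — 15 moves in all.
Check: all 16 open cells covered.

3 - 4 - 8 - 7 - 6 - 2 - 1 - 5 - 9 - 13 - 14 - 10 - 11 - 12 - 16 - 15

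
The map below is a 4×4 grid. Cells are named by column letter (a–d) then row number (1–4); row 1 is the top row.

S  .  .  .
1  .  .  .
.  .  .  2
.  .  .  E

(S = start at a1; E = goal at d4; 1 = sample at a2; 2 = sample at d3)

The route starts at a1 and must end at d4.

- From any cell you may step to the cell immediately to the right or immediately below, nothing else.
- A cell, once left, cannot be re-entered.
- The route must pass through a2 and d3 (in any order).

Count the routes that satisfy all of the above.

A right/down-only route from a1 to d4 makes exactly 3 down-moves and 3 right-moves in some order.
With no other constraints that would be C(6,3) = 20 routes.
A monotone route can only reach the required cells in the order a2, d3, so split there and multiply the segment counts: a1→a2: 1; a2→d3: 4; d3→d4: 1; product = 4.
That gives 4 routes.

4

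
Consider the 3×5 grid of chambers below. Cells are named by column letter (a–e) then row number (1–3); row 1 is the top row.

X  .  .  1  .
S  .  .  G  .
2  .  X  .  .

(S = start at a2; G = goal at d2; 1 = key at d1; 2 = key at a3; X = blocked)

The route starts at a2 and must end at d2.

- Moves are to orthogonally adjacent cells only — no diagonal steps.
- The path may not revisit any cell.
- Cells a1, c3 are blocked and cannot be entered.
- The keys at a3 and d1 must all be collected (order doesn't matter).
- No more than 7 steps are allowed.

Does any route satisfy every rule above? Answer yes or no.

yes

One route that works: a2 → a3 → b3 → b2 → b1 → c1 → d1 → d2.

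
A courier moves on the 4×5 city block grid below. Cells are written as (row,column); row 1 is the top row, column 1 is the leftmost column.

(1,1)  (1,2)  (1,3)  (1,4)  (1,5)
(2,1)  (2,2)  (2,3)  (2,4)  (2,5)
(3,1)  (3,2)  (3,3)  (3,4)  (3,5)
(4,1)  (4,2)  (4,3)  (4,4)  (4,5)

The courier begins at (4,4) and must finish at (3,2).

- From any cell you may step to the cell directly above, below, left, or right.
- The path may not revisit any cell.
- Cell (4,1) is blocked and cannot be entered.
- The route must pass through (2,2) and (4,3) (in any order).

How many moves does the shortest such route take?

Any route passes through (2,2) and (4,3) in some order between (4,4) and (3,2). Summing Manhattan distances along each leg and taking the cheapest ordering ((4,4) → (4,3) → (2,2) → (3,2)) gives a lower bound of 1 + 3 + 1 = 5 moves.
A route of 5 moves achieves this: (4,4) → (4,3) → (3,3) → (2,3) → (2,2) → (3,2).
Since 5 matches the lower bound, it is optimal.

5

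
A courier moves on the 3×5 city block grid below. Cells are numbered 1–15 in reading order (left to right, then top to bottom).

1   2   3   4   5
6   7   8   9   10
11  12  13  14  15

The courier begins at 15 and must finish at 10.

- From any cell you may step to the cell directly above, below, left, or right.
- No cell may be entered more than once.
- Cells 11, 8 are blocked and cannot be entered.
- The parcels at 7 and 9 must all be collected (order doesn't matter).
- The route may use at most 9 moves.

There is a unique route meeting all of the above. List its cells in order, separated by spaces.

Any route must reach 7 and 9 and still end at 10 within 9 moves, so the order of the required stops is forced.
Route from 15: 3× left (reaching 12), 2× up (reaching 2), 2× right (reaching 4), down to 9, right to 10 — 9 moves in all.
Check: all required cells visited; 9 ≤ 9 moves.

15 14 13 12 7 2 3 4 9 10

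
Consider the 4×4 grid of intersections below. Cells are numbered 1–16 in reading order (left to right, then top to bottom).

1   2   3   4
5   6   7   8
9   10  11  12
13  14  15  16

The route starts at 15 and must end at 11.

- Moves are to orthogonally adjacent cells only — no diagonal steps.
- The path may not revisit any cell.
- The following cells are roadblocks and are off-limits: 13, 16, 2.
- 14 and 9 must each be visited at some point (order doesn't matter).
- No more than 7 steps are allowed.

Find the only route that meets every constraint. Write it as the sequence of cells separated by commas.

Any route must reach 14 and 9 and still end at 11 within 7 moves, so the order of the required stops is forced.
Route from 15: left to 14, up to 10, left to 9, up to 5, 2× right (reaching 7), down to 11 — 7 moves in all.
Check: all required cells visited; 7 ≤ 7 moves.

15, 14, 10, 9, 5, 6, 7, 11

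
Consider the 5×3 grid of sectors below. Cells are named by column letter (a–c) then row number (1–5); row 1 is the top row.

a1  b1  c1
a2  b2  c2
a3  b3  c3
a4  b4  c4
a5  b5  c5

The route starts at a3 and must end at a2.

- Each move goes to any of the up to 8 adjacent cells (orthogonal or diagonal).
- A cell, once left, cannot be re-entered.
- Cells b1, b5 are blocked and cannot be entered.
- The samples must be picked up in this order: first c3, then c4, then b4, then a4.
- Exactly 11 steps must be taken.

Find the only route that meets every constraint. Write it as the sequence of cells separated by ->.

The waypoints must appear in the order c3, c4, b4, a4, with no cell reused.
Route from a3: up-right 2 to c1, down 4 to c5, up-left 1 to b4, down-left 1 to a5, up 1 to a4, up-right 1 to b3, up-left 1 to a2 — 11 moves in all.
Check: order respected (c3 at step 4, c4 at step 5, b4 at step 7, a4 at step 9); 11 moves as required.

a3 -> b2 -> c1 -> c2 -> c3 -> c4 -> c5 -> b4 -> a5 -> a4 -> b3 -> a2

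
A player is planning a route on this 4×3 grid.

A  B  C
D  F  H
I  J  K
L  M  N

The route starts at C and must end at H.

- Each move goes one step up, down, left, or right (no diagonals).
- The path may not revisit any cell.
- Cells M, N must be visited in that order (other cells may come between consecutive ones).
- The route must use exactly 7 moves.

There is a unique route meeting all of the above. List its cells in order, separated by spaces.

The waypoints must appear in the order M, N, with no cell reused.
Route from C: left to B, 3× down (reaching M), right to N, 2× up (reaching H) — 7 moves in all.
Check: order respected (M at step 4, N at step 5); 7 moves as required.

C B F J M N K H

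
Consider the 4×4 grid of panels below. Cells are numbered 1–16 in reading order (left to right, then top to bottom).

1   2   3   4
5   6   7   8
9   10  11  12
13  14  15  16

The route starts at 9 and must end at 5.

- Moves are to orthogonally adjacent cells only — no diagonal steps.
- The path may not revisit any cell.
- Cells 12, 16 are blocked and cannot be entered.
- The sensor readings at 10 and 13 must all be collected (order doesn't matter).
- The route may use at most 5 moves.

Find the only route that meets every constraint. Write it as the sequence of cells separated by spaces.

9 13 14 10 6 5

The 5-move cap with required stops at 10, 13 leaves no slack for detours.
Route from 9: down to 13, right to 14, 2× up (reaching 6), left to 5 — 5 moves in all.
Check: all required cells visited; 5 ≤ 5 moves.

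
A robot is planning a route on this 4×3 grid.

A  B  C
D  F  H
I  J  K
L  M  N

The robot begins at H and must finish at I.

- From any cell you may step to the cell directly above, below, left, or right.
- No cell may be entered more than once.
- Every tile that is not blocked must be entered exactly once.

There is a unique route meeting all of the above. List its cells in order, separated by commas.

Need to visit all 12 open cells exactly once, starting at H and ending at I.
Route from H: up 1 to C, left 2 to A, down 1 to D, right 1 to F, down 1 to J, right 1 to K, down 1 to N, left 2 to L, up 1 to I — 11 moves in all.
Check: all 12 open cells covered.

H, C, B, A, D, F, J, K, N, M, L, I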